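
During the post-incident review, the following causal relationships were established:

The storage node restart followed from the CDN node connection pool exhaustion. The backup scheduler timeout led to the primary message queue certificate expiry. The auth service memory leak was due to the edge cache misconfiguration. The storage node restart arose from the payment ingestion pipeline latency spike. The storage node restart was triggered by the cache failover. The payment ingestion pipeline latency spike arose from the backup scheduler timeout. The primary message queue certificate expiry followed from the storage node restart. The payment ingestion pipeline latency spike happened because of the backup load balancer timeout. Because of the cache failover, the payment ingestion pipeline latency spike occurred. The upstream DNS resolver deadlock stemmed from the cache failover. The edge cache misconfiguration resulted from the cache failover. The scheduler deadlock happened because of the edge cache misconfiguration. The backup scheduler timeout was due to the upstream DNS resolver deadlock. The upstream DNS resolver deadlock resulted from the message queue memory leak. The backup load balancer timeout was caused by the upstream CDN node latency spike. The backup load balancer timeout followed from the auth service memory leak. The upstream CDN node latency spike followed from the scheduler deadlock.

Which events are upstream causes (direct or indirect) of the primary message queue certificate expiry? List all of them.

Immediate causes of the primary message queue certificate expiry: the backup scheduler timeout, the storage node restart.
Further upstream: the message queue memory leak, the cache failover, the upstream DNS resolver deadlock, the edge cache misconfiguration, the scheduler deadlock, the auth service memory leak, the CDN node connection pool exhaustion, the upstream CDN node latency spike, the backup load balancer timeout, the payment ingestion pipeline latency spike.

the CDN node connection pool exhaustion, the auth service memory leak, the backup load balancer timeout, the backup scheduler timeout, the cache failover, the edge cache misconfiguration, the message queue memory leak, the payment ingestion pipeline latency spike, the scheduler deadlock, the storage node restart, the upstream CDN node latency spike, the upstream DNS resolver deadlock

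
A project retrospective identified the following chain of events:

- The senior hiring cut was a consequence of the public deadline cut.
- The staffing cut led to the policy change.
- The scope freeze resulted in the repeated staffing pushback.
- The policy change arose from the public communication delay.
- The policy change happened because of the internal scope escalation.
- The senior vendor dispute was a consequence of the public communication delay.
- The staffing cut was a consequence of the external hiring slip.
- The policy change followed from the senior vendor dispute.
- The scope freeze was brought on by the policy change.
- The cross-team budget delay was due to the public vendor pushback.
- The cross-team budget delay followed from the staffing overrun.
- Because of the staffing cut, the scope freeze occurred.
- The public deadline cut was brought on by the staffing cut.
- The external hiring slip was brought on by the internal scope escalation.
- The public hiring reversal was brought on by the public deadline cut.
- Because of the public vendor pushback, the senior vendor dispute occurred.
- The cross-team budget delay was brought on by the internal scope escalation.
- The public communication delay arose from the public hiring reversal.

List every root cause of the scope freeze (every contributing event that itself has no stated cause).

the internal scope escalation, the public vendor pushback

Tracing upstream from the scope freeze: the scope freeze ← the policy change ← the internal scope escalation.
A separate upstream branch: the scope freeze ← the policy change ← the senior vendor dispute ← the public vendor pushback.
Each of those chain origins has no stated cause.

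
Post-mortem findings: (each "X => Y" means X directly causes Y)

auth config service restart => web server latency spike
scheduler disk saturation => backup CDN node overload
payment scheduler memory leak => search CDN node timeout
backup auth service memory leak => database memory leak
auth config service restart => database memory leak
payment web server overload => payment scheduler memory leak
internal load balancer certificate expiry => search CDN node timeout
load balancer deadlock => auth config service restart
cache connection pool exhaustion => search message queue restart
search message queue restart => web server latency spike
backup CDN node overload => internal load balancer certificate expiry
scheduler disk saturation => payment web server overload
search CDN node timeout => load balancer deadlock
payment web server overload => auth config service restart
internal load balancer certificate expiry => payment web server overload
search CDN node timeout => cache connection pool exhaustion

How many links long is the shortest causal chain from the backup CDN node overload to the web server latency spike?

Shortest chain: the backup CDN node overload → the internal load balancer certificate expiry → the payment web server overload → the auth config service restart → the web server latency spike.

4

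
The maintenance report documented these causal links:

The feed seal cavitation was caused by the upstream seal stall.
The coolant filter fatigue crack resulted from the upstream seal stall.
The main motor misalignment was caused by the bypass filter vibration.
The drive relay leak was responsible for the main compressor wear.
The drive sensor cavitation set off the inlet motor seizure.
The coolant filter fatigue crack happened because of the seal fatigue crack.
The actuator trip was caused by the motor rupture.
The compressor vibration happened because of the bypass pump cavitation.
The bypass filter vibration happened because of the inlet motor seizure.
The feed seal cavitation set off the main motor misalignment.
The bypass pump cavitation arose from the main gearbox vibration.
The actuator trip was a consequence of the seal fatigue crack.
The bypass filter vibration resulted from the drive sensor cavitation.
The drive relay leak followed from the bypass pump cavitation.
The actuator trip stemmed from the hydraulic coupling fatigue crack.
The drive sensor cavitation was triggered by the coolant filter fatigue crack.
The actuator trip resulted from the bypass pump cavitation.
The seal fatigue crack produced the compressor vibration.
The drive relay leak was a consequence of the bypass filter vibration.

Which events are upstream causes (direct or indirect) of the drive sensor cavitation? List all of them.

Immediate cause of the drive sensor cavitation: the coolant filter fatigue crack.
Further upstream: the upstream seal stall, the seal fatigue crack.

the coolant filter fatigue crack, the seal fatigue crack, the upstream seal stall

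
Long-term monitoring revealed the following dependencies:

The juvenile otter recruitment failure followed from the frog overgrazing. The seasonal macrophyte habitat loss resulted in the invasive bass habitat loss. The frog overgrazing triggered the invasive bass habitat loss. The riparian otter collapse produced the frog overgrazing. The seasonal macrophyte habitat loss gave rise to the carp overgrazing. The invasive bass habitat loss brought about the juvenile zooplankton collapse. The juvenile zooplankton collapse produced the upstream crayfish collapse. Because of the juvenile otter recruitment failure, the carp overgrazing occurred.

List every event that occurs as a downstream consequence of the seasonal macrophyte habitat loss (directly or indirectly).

the carp overgrazing, the invasive bass habitat loss, the juvenile zooplankton collapse, the upstream crayfish collapse

Direct effects: the carp overgrazing, the invasive bass habitat loss.
2 steps out: the juvenile zooplankton collapse.
3 steps out: the upstream crayfish collapse.
Not reachable from it: the riparian otter collapse, the frog overgrazing, the juvenile otter recruitment failure.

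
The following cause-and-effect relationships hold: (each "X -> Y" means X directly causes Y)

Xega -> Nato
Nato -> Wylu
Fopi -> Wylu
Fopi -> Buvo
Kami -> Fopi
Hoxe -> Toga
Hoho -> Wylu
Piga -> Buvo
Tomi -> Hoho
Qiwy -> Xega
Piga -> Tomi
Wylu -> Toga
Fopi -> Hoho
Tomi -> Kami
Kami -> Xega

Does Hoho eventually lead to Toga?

There is a causal chain: Hoho → Wylu → Toga.

Yes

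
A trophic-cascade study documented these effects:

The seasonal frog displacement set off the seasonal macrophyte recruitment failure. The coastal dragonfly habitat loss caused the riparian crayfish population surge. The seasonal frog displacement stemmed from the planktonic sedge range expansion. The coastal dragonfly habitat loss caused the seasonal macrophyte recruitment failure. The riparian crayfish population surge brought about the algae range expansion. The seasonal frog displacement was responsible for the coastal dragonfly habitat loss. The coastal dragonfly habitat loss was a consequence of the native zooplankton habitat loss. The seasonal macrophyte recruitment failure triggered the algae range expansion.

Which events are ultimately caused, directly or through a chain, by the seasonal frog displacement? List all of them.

Direct effects: the coastal dragonfly habitat loss, the seasonal macrophyte recruitment failure.
2 steps out: the riparian crayfish population surge, the algae range expansion.
Not reachable from it: the planktonic sedge range expansion, the native zooplankton habitat loss.

the algae range expansion, the coastal dragonfly habitat loss, the riparian crayfish population surge, the seasonal macrophyte recruitment failure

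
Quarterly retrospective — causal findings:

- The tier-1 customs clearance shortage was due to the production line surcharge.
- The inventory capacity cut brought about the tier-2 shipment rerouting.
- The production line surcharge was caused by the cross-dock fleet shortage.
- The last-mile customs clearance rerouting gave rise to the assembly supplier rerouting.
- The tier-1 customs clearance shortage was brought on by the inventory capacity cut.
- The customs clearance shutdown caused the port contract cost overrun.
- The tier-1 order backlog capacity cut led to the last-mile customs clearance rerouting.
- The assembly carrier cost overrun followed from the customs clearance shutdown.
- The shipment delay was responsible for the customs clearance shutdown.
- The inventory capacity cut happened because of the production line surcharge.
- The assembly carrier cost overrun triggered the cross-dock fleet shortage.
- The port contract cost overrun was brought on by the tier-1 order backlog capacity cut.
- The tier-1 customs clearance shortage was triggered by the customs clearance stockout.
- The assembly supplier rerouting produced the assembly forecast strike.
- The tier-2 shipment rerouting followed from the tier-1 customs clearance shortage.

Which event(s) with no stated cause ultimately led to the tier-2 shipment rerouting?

the customs clearance stockout, the shipment delay

Tracing upstream from the tier-2 shipment rerouting: the tier-2 shipment rerouting ← the inventory capacity cut ← the production line surcharge ← the cross-dock fleet shortage ← the assembly carrier cost overrun ← the customs clearance shutdown ← the shipment delay.
A separate upstream branch: the tier-2 shipment rerouting ← the tier-1 customs clearance shortage ← the customs clearance stockout.
Each of those chain origins has no stated cause.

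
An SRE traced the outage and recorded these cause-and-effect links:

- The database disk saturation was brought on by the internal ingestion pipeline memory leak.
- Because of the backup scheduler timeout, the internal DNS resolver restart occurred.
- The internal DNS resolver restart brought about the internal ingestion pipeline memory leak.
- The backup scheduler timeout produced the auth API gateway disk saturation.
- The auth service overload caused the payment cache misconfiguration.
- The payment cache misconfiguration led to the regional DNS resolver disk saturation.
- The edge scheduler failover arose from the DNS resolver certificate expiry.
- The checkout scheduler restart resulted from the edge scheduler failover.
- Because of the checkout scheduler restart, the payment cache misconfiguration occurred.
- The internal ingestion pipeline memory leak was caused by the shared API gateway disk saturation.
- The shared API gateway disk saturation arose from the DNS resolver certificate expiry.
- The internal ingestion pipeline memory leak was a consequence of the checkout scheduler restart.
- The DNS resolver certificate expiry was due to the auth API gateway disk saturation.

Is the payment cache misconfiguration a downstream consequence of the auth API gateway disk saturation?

There is a causal chain: the auth API gateway disk saturation → the DNS resolver certificate expiry → the edge scheduler failover → the checkout scheduler restart → the payment cache misconfiguration.

Yes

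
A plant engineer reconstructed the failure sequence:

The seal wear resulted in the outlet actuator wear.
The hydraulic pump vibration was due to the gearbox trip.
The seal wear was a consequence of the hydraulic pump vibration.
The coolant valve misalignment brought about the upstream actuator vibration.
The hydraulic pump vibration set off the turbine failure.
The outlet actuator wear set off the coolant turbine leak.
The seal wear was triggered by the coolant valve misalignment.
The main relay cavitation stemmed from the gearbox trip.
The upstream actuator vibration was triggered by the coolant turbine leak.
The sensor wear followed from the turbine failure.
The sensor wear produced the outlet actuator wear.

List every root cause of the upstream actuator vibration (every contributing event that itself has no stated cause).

Tracing upstream from the upstream actuator vibration: the upstream actuator vibration ← the coolant turbine leak ← the outlet actuator wear ← the seal wear ← the hydraulic pump vibration ← the gearbox trip.
A separate upstream branch: the upstream actuator vibration ← the coolant valve misalignment.
Each of those chain origins has no stated cause.

the coolant valve misalignment, the gearbox trip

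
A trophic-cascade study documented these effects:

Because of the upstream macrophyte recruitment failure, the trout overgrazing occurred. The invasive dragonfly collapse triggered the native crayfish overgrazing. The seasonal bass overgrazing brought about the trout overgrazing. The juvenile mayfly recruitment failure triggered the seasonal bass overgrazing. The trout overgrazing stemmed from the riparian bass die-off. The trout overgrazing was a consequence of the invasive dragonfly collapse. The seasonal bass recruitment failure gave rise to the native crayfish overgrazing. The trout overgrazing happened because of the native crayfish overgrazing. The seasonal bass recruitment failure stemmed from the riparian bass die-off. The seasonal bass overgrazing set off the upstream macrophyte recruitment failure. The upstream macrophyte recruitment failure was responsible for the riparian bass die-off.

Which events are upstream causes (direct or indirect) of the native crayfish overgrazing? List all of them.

Immediate causes of the native crayfish overgrazing: the invasive dragonfly collapse, the seasonal bass recruitment failure.
Further upstream: the juvenile mayfly recruitment failure, the seasonal bass overgrazing, the upstream macrophyte recruitment failure, the riparian bass die-off.

the invasive dragonfly collapse, the juvenile mayfly recruitment failure, the riparian bass die-off, the seasonal bass overgrazing, the seasonal bass recruitment failure, the upstream macrophyte recruitment failure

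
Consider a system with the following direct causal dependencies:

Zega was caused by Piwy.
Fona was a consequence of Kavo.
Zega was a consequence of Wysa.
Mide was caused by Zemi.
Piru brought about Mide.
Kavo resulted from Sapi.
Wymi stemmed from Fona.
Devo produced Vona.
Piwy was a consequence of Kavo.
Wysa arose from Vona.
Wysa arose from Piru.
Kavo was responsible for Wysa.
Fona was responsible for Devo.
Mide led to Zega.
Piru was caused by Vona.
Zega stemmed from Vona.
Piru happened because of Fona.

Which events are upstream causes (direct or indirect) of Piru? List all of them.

Devo, Fona, Kavo, Sapi, Vona

Immediate causes of Piru: Fona, Vona.
Further upstream: Sapi, Kavo, Devo.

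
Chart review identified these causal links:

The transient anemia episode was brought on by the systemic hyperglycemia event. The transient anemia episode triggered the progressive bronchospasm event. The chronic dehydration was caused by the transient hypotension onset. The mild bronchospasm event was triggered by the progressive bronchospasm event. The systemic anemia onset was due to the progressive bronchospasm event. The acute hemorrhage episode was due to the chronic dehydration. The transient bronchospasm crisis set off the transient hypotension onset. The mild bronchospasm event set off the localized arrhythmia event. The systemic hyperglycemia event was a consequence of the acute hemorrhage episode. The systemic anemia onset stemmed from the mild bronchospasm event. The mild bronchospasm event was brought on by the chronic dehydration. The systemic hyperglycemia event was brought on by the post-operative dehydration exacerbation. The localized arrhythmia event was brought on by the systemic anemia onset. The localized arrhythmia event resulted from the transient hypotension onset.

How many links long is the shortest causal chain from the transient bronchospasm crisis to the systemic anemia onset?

Shortest chain: the transient bronchospasm crisis → the transient hypotension onset → the chronic dehydration → the mild bronchospasm event → the systemic anemia onset.

4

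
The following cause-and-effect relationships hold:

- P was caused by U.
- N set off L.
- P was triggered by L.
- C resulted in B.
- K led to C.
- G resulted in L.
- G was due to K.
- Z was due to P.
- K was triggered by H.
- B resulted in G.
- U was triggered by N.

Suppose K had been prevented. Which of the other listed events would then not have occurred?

Downstream of K: C, B, G, L, P, Z.
Of those, still caused via another path: L, P, Z.
The remainder have no surviving cause.

B, C, G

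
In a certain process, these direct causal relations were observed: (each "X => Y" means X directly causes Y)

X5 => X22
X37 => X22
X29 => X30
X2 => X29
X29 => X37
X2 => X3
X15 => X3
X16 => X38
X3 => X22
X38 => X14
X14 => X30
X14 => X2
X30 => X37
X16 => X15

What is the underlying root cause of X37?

X16

Tracing upstream from X37: X37 ← X30 ← X14 ← X38 ← X16.
X16 has no stated cause, so it is the root.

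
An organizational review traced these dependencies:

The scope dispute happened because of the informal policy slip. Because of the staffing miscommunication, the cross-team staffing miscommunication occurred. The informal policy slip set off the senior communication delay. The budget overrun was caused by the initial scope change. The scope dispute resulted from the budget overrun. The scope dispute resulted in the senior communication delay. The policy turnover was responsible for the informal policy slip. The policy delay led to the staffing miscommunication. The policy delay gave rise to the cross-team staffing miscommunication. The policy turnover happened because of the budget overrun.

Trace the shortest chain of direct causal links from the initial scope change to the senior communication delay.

the initial scope change → the budget overrun → the scope dispute → the senior communication delay

the initial scope change → the budget overrun
the budget overrun → the scope dispute
the scope dispute → the senior communication delay
Length: 3 steps.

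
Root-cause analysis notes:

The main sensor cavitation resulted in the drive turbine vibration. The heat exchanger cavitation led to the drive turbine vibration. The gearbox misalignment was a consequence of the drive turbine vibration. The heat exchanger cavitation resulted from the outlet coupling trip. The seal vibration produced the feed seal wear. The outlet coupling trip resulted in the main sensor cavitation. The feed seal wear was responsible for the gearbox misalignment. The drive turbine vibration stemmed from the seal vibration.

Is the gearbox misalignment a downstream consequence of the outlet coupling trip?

Yes

There is a causal chain: the outlet coupling trip → the heat exchanger cavitation → the drive turbine vibration → the gearbox misalignment.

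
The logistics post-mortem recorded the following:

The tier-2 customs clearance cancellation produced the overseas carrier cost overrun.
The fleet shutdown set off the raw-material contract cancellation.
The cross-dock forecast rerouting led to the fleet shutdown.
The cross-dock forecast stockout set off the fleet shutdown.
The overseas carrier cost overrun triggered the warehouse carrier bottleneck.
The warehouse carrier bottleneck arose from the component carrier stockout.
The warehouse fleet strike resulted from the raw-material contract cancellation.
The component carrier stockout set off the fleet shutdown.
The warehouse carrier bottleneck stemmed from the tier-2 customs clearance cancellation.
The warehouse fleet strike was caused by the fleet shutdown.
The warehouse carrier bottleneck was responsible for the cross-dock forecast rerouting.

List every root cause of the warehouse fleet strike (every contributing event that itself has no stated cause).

Tracing upstream from the warehouse fleet strike: the warehouse fleet strike ← the fleet shutdown ← the cross-dock forecast rerouting ← the warehouse carrier bottleneck ← the tier-2 customs clearance cancellation.
A separate upstream branch: the warehouse fleet strike ← the fleet shutdown ← the cross-dock forecast stockout.
A separate upstream branch: the warehouse fleet strike ← the fleet shutdown ← the component carrier stockout.
Each of those chain origins has no stated cause.

the component carrier stockout, the cross-dock forecast stockout, the tier-2 customs clearance cancellation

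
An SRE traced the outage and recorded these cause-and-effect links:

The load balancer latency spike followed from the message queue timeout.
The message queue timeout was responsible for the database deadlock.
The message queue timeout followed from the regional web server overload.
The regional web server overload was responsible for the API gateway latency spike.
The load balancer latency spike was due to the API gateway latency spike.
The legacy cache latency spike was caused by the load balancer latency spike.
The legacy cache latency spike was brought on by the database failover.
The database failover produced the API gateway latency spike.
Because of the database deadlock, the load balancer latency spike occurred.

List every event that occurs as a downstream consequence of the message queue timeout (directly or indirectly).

Direct effects: the database deadlock, the load balancer latency spike.
2 steps out: the legacy cache latency spike.
Not reachable from it: the regional web server overload, the database failover, the API gateway latency spike.

the database deadlock, the legacy cache latency spike, the load balancer latency spike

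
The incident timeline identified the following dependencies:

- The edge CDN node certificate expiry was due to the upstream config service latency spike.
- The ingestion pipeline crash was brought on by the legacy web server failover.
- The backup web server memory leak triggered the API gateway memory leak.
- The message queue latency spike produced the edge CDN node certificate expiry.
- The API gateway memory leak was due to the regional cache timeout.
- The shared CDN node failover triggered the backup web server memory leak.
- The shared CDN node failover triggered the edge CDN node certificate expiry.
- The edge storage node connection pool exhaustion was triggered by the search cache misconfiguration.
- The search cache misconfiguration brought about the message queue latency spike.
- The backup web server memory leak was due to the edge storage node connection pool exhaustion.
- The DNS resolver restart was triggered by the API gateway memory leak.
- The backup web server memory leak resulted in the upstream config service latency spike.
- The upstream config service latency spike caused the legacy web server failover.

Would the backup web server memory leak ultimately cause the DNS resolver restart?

Yes

There is a causal chain: the backup web server memory leak → the API gateway memory leak → the DNS resolver restart.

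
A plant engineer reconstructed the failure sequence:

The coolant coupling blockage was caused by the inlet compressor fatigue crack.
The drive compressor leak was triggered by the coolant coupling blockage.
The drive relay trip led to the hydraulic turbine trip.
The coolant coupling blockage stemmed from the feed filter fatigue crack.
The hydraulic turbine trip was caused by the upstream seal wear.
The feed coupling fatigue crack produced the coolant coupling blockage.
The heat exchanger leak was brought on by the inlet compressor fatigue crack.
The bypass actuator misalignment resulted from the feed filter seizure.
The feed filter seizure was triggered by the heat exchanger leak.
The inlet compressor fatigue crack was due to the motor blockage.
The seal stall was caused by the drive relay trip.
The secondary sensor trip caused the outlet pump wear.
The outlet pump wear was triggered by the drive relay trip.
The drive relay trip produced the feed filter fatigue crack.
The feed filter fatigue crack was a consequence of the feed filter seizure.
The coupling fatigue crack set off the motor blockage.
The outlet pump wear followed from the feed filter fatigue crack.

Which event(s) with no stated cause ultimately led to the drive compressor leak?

Tracing upstream from the drive compressor leak: the drive compressor leak ← the coolant coupling blockage ← the inlet compressor fatigue crack ← the motor blockage ← the coupling fatigue crack.
A separate upstream branch: the drive compressor leak ← the coolant coupling blockage ← the feed filter fatigue crack ← the drive relay trip.
A separate upstream branch: the drive compressor leak ← the coolant coupling blockage ← the feed coupling fatigue crack.
Each of those chain origins has no stated cause.

the coupling fatigue crack, the drive relay trip, the feed coupling fatigue crack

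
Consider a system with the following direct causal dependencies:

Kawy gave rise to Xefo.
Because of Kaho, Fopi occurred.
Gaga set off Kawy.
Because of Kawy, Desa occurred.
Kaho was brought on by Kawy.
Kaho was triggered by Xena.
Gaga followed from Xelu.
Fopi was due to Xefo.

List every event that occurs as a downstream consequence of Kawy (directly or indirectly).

Direct effects: Kaho, Desa, Xefo.
2 steps out: Fopi.
Not reachable from it: Xelu, Gaga, Xena.

Desa, Fopi, Kaho, Xefo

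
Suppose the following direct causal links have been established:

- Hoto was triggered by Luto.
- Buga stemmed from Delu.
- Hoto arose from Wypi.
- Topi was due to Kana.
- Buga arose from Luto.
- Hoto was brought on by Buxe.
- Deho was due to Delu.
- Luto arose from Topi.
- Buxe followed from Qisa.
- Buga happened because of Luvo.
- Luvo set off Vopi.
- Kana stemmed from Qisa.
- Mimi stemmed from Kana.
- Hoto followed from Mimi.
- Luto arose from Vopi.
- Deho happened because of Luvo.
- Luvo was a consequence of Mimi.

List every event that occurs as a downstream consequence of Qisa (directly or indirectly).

Buga, Buxe, Deho, Hoto, Kana, Luto, Luvo, Mimi, Topi, Vopi

Direct effects: Kana, Buxe.
2 steps out: Mimi, Topi, Hoto.
3 steps out: Luvo, Luto.
4 steps out: Vopi, Deho, Buga.
Not reachable from it: Delu, Wypi.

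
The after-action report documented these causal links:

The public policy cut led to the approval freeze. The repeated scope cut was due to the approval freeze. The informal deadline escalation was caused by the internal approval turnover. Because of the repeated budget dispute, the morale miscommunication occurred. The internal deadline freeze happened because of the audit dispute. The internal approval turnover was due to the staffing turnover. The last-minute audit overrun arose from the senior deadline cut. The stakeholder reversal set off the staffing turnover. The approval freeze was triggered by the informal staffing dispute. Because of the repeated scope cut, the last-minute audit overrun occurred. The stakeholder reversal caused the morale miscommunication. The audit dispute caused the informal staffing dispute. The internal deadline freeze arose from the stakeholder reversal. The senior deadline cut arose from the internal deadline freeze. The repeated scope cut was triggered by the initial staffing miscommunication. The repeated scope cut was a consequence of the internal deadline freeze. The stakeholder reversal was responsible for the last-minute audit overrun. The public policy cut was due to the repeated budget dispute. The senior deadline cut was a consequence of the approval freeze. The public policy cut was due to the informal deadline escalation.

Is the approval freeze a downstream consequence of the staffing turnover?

There is a causal chain: the staffing turnover → the internal approval turnover → the informal deadline escalation → the public policy cut → the approval freeze.

Yes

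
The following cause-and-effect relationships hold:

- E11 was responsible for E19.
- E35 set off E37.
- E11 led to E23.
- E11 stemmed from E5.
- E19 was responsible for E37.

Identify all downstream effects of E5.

E11, E19, E23, E37

Direct effects: E11.
2 steps out: E23, E19.
3 steps out: E37.
Not reachable from it: E35.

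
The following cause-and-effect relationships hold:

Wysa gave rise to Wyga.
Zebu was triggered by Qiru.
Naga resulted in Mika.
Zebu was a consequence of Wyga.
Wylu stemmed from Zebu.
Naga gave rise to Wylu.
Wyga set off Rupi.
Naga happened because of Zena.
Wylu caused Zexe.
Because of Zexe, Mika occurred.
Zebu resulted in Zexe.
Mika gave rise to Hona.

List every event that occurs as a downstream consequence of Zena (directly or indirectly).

Hona, Mika, Naga, Wylu, Zexe

Direct effects: Naga.
2 steps out: Wylu, Mika.
3 steps out: Zexe, Hona.
Not reachable from it: Qiru, Wysa, Wyga, Zebu, Rupi.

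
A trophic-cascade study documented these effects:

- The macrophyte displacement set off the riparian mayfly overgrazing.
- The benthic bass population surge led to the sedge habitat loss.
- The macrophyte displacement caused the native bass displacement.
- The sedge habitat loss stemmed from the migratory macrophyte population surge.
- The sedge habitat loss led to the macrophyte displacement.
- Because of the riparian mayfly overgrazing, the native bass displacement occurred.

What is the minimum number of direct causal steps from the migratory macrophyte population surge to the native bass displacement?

3

Shortest chain: the migratory macrophyte population surge → the sedge habitat loss → the macrophyte displacement → the native bass displacement.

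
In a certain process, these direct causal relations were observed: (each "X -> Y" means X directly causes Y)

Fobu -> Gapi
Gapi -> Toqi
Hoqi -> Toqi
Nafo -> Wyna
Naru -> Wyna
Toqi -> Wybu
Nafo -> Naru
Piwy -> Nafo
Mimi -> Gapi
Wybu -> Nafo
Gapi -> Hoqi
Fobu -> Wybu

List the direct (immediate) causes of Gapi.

Fobu, Mimi → Gapi with nothing further upstream stated.

Fobu, Mimi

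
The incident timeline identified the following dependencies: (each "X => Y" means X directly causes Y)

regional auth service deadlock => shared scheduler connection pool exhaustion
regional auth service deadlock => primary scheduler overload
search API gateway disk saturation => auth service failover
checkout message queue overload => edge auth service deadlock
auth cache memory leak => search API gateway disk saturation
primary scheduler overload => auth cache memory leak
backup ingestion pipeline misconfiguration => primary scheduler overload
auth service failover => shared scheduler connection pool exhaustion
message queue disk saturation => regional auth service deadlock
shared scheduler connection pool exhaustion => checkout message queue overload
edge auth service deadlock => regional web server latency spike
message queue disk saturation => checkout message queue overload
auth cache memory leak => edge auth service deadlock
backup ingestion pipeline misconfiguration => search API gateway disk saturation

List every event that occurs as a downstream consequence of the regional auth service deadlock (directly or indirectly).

Direct effects: the primary scheduler overload, the shared scheduler connection pool exhaustion.
2 steps out: the auth cache memory leak, the checkout message queue overload.
3 steps out: the search API gateway disk saturation, the edge auth service deadlock.
4 steps out: the auth service failover, the regional web server latency spike.
Not reachable from it: the message queue disk saturation, the backup ingestion pipeline misconfiguration.

the auth cache memory leak, the auth service failover, the checkout message queue overload, the edge auth service deadlock, the primary scheduler overload, the regional web server latency spike, the search API gateway disk saturation, the shared scheduler connection pool exhaustion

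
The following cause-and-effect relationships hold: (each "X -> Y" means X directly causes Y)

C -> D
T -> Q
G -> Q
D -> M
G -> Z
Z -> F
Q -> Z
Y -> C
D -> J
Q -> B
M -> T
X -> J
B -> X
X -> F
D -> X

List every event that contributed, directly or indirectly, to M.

Immediate cause of M: D.
Further upstream: Y, C.

C, D, Y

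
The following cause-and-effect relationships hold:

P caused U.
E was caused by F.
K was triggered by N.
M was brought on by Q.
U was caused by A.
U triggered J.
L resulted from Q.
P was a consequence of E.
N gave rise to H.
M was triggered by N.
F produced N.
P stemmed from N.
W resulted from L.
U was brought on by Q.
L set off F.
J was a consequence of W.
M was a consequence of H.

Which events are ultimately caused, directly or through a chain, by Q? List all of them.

Direct effects: L, U, M.
2 steps out: F, W, J.
3 steps out: E, N.
4 steps out: K, P, H.
Not reachable from it: A.

E, F, H, J, K, L, M, N, P, U, W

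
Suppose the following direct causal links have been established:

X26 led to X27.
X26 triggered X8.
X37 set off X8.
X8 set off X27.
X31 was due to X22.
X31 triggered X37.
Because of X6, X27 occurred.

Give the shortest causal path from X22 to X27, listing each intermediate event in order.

X22 → X31
X31 → X37
X37 → X8
X8 → X27
Length: 4 steps.

X22 → X31 → X37 → X8 → X27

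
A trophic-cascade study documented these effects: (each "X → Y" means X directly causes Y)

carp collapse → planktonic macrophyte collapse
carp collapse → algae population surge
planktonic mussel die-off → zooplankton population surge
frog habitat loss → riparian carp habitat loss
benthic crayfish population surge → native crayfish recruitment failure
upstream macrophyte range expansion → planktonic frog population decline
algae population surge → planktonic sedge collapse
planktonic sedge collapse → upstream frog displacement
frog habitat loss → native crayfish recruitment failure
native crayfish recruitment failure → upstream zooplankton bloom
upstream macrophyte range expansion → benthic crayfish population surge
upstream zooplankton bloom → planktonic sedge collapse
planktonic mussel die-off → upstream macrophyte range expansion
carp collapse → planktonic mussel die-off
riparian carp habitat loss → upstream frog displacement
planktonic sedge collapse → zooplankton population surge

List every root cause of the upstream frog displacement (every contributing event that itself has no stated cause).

the carp collapse, the frog habitat loss

Tracing upstream from the upstream frog displacement: the upstream frog displacement ← the planktonic sedge collapse ← the algae population surge ← the carp collapse.
A separate upstream branch: the upstream frog displacement ← the riparian carp habitat loss ← the frog habitat loss.
Each of those chain origins has no stated cause.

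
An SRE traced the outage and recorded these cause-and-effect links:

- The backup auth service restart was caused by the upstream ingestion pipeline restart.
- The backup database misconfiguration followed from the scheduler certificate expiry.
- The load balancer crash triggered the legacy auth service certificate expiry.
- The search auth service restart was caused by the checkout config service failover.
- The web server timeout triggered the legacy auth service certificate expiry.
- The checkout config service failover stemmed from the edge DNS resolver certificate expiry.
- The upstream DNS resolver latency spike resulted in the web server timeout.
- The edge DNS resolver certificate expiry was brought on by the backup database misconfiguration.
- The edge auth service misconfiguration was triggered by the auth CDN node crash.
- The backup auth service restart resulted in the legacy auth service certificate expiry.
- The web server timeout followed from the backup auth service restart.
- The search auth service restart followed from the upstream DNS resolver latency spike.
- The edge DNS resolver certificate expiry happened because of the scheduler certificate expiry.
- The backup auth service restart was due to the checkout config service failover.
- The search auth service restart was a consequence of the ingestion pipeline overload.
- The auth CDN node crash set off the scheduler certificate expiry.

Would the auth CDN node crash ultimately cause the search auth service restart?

There is a causal chain: the auth CDN node crash → the scheduler certificate expiry → the edge DNS resolver certificate expiry → the checkout config service failover → the search auth service restart.

Yes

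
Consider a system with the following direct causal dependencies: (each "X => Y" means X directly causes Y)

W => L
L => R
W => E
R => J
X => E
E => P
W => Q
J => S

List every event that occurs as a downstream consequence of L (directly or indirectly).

Direct effects: R.
2 steps out: J.
3 steps out: S.
Not reachable from it: W, E, P, Q, X.

J, R, S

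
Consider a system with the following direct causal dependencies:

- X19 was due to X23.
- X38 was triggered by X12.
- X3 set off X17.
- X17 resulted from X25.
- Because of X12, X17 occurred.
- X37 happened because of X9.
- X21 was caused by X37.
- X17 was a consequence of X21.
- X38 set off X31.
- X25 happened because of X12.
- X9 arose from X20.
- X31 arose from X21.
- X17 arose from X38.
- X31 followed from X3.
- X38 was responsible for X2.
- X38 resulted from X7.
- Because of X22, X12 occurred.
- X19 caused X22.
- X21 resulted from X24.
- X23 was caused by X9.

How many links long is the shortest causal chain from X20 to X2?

7

Shortest chain: X20 → X9 → X23 → X19 → X22 → X12 → X38 → X2.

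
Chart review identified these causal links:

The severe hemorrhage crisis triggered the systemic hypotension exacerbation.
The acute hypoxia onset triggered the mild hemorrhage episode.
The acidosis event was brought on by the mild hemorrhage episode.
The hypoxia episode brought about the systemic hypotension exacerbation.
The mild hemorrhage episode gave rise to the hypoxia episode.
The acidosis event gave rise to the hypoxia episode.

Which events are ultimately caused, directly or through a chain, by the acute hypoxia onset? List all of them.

Direct effects: the mild hemorrhage episode.
2 steps out: the acidosis event, the hypoxia episode.
3 steps out: the systemic hypotension exacerbation.
Not reachable from it: the severe hemorrhage crisis.

the acidosis event, the hypoxia episode, the mild hemorrhage episode, the systemic hypotension exacerbation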